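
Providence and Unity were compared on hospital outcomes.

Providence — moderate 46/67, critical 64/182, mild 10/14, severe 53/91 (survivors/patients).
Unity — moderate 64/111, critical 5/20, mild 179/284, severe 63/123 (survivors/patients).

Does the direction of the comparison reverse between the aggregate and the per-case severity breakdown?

Yes

Moderate: Providence 46/67 = 68.7%, Unity 64/111 = 57.7% → Providence
Critical: Providence 64/182 = 35.2%, Unity 5/20 = 25.0% → Providence
Mild: Providence 10/14 = 71.4%, Unity 179/284 = 63.0% → Providence
Severe: Providence 53/91 = 58.2%, Unity 63/123 = 51.2% → Providence
Overall: Providence 173/354 = 48.9%, Unity 311/538 = 57.8% → Unity
Providence wins each case group but Unity wins overall — the comparison reverses. Providence's patients skew toward critical, which has a lower base rate.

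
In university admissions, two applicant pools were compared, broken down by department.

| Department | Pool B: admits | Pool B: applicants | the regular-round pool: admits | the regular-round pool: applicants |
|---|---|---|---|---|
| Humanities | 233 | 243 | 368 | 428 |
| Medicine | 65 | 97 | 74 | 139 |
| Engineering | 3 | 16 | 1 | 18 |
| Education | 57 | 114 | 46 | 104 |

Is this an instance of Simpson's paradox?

No

Humanities: Pool B 233/243 = 95.9%, the regular-round pool 368/428 = 86.0% → Pool B
Medicine: Pool B 65/97 = 67.0%, the regular-round pool 74/139 = 53.2% → Pool B
Engineering: Pool B 3/16 = 18.8%, the regular-round pool 1/18 = 5.6% → Pool B
Education: Pool B 57/114 = 50.0%, the regular-round pool 46/104 = 44.2% → Pool B
Overall: Pool B 358/470 = 76.2%, the regular-round pool 489/689 = 71.0% → Pool B
Pool B wins overall and in every department group — no reversal.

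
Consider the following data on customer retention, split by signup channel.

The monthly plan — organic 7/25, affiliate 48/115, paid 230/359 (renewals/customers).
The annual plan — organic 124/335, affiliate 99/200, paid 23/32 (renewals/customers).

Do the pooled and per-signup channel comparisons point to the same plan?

Organic: the monthly plan 7/25 = 28.0%, the annual plan 124/335 = 37.0% → the annual plan
Affiliate: the monthly plan 48/115 = 41.7%, the annual plan 99/200 = 49.5% → the annual plan
Paid: the monthly plan 230/359 = 64.1%, the annual plan 23/32 = 71.9% → the annual plan
Overall: the monthly plan 285/499 = 57.1%, the annual plan 246/567 = 43.4% → the monthly plan
The annual plan wins each signup group but the monthly plan wins overall — the comparison reverses. The annual plan's customers skew toward organic, which has a lower base rate.

No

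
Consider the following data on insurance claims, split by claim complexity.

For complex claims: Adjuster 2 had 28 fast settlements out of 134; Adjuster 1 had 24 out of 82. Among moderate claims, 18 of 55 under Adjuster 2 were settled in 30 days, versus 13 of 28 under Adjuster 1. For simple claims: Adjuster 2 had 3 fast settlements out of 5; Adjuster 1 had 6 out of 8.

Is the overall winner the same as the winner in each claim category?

Complex: Adjuster 2 28/134 = 20.9%, Adjuster 1 24/82 = 29.3% → Adjuster 1
Moderate: Adjuster 2 18/55 = 32.7%, Adjuster 1 13/28 = 46.4% → Adjuster 1
Simple: Adjuster 2 3/5 = 60.0%, Adjuster 1 6/8 = 75.0% → Adjuster 1
Overall: Adjuster 2 49/194 = 25.3%, Adjuster 1 43/118 = 36.4% → Adjuster 1
Adjuster 1 wins overall and in every claim group — no reversal.

Yes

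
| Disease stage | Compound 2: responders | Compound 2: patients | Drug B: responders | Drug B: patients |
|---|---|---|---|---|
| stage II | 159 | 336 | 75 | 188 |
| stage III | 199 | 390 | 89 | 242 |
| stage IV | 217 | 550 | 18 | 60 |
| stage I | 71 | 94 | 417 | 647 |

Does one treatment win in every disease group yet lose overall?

Stage II: Compound 2 159/336 = 47.3%, Drug B 75/188 = 39.9% → Compound 2
Stage III: Compound 2 199/390 = 51.0%, Drug B 89/242 = 36.8% → Compound 2
Stage IV: Compound 2 217/550 = 39.5%, Drug B 18/60 = 30.0% → Compound 2
Stage I: Compound 2 71/94 = 75.5%, Drug B 417/647 = 64.5% → Compound 2
Overall: Compound 2 646/1370 = 47.2%, Drug B 599/1137 = 52.7% → Drug B
Compound 2 wins each disease group but Drug B wins overall — the comparison reverses. Compound 2's patients skew toward stage IV, which has a lower base rate.

Yes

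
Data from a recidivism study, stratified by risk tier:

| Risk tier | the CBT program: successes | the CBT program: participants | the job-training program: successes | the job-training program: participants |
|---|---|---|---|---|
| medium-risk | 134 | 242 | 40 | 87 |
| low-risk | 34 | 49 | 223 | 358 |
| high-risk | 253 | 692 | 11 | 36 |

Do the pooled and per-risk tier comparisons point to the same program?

Medium-risk: the CBT program 134/242 = 55.4%, the job-training program 40/87 = 46.0% → the CBT program
Low-risk: the CBT program 34/49 = 69.4%, the job-training program 223/358 = 62.3% → the CBT program
High-risk: the CBT program 253/692 = 36.6%, the job-training program 11/36 = 30.6% → the CBT program
Overall: the CBT program 421/983 = 42.8%, the job-training program 274/481 = 57.0% → the job-training program
The CBT program wins each risk group but the job-training program wins overall — the comparison reverses. The CBT program's participants skew toward high-risk, which has a lower base rate.

No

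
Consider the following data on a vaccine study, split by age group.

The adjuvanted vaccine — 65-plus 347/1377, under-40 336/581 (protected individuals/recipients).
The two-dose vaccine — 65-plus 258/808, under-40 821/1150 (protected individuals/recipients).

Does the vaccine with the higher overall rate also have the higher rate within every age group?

65-plus: the adjuvanted vaccine 347/1377 = 25.2%, the two-dose vaccine 258/808 = 31.9% → the two-dose vaccine
Under-40: the adjuvanted vaccine 336/581 = 57.8%, the two-dose vaccine 821/1150 = 71.4% → the two-dose vaccine
Overall: the adjuvanted vaccine 683/1958 = 34.9%, the two-dose vaccine 1079/1958 = 55.1% → the two-dose vaccine
The two-dose vaccine wins overall and in every age group — no reversal.

Yes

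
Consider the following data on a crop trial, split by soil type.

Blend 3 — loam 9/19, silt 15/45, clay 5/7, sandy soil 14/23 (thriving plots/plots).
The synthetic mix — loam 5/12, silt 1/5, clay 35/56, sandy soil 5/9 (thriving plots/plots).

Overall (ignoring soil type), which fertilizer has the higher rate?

the synthetic mix

Loam: Blend 3 9/19 = 47.4%, the synthetic mix 5/12 = 41.7% → Blend 3
Silt: Blend 3 15/45 = 33.3%, the synthetic mix 1/5 = 20.0% → Blend 3
Clay: Blend 3 5/7 = 71.4%, the synthetic mix 35/56 = 62.5% → Blend 3
Sandy soil: Blend 3 14/23 = 60.9%, the synthetic mix 5/9 = 55.6% → Blend 3
Overall: Blend 3 43/94 = 45.7%, the synthetic mix 46/82 = 56.1% → the synthetic mix
(Blend 3 wins every soil group but the synthetic mix wins overall — Blend 3's plots skew toward the low-rate silt group.)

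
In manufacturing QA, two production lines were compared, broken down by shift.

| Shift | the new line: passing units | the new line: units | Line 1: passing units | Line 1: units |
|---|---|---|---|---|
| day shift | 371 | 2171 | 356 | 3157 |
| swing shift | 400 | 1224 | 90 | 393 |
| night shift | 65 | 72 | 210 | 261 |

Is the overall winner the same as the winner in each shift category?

Yes

Day shift: the new line 371/2171 = 17.1%, Line 1 356/3157 = 11.3% → the new line
Swing shift: the new line 400/1224 = 32.7%, Line 1 90/393 = 22.9% → the new line
Night shift: the new line 65/72 = 90.3%, Line 1 210/261 = 80.5% → the new line
Overall: the new line 836/3467 = 24.1%, Line 1 656/3811 = 17.2% → the new line
The new line wins overall and in every shift group — no reversal.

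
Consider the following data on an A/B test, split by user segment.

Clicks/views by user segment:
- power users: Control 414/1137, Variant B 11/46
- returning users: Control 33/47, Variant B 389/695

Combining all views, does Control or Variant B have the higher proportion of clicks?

Variant B

Power users: Control 414/1137 = 36.4%, Variant B 11/46 = 23.9% → Control
Returning users: Control 33/47 = 70.2%, Variant B 389/695 = 56.0% → Control
Overall: Control 447/1184 = 37.8%, Variant B 400/741 = 54.0% → Variant B
(Control wins every user group but Variant B wins overall — Control's views skew toward the low-rate power users group.)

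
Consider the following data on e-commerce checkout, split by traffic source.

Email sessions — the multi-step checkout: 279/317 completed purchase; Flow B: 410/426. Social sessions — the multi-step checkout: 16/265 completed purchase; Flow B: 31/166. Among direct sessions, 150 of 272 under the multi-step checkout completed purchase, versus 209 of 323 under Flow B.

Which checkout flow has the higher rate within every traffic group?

Flow B

Email: the multi-step checkout 279/317 = 88.0%, Flow B 410/426 = 96.2% → Flow B
Social: the multi-step checkout 16/265 = 6.0%, Flow B 31/166 = 18.7% → Flow B
Direct: the multi-step checkout 150/272 = 55.1%, Flow B 209/323 = 64.7% → Flow B
Flow B has the higher rate in all 3 groups.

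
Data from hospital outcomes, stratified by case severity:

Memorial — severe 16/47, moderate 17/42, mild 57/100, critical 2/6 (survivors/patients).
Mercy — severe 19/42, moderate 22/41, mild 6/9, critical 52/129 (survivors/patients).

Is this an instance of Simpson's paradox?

Severe: Memorial 16/47 = 34.0%, Mercy 19/42 = 45.2% → Mercy
Moderate: Memorial 17/42 = 40.5%, Mercy 22/41 = 53.7% → Mercy
Mild: Memorial 57/100 = 57.0%, Mercy 6/9 = 66.7% → Mercy
Critical: Memorial 2/6 = 33.3%, Mercy 52/129 = 40.3% → Mercy
Overall: Memorial 92/195 = 47.2%, Mercy 99/221 = 44.8% → Memorial
Mercy wins each case group but Memorial wins overall — the comparison reverses. Mercy's patients skew toward critical, which has a lower base rate.

Yes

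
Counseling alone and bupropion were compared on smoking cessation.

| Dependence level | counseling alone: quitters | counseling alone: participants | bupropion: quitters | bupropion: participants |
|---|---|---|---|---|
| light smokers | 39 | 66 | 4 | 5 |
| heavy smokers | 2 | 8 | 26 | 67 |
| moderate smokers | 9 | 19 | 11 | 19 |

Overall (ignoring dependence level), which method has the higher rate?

Light smokers: counseling alone 39/66 = 59.1%, bupropion 4/5 = 80.0% → bupropion
Heavy smokers: counseling alone 2/8 = 25.0%, bupropion 26/67 = 38.8% → bupropion
Moderate smokers: counseling alone 9/19 = 47.4%, bupropion 11/19 = 57.9% → bupropion
Overall: counseling alone 50/93 = 53.8%, bupropion 41/91 = 45.1% → counseling alone
(Bupropion wins every dependence group but counseling alone wins overall — bupropion's participants skew toward the low-rate heavy smokers group.)

counseling alone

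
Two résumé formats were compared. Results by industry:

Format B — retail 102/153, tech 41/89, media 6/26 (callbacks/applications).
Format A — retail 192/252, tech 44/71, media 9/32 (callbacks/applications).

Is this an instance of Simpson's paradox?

Retail: Format B 102/153 = 66.7%, Format A 192/252 = 76.2% → Format A
Tech: Format B 41/89 = 46.1%, Format A 44/71 = 62.0% → Format A
Media: Format B 6/26 = 23.1%, Format A 9/32 = 28.1% → Format A
Overall: Format B 149/268 = 55.6%, Format A 245/355 = 69.0% → Format A
Format A wins overall and in every industry group — no reversal.

No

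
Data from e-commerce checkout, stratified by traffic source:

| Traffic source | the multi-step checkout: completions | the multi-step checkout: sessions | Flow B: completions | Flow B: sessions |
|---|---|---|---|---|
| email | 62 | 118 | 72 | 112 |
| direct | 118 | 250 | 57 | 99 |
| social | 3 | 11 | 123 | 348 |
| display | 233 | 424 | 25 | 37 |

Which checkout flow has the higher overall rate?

Email: the multi-step checkout 62/118 = 52.5%, Flow B 72/112 = 64.3% → Flow B
Direct: the multi-step checkout 118/250 = 47.2%, Flow B 57/99 = 57.6% → Flow B
Social: the multi-step checkout 3/11 = 27.3%, Flow B 123/348 = 35.3% → Flow B
Display: the multi-step checkout 233/424 = 55.0%, Flow B 25/37 = 67.6% → Flow B
Overall: the multi-step checkout 416/803 = 51.8%, Flow B 277/596 = 46.5% → the multi-step checkout
(Flow B wins every traffic group but the multi-step checkout wins overall — Flow B's sessions skew toward the low-rate social group.)

the multi-step checkout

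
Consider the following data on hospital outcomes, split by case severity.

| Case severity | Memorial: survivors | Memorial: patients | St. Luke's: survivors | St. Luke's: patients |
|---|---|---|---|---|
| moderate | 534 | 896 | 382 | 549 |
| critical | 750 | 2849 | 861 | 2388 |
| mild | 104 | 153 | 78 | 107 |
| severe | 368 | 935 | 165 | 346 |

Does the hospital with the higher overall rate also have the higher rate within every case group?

Moderate: Memorial 534/896 = 59.6%, St. Luke's 382/549 = 69.6% → St. Luke's
Critical: Memorial 750/2849 = 26.3%, St. Luke's 861/2388 = 36.1% → St. Luke's
Mild: Memorial 104/153 = 68.0%, St. Luke's 78/107 = 72.9% → St. Luke's
Severe: Memorial 368/935 = 39.4%, St. Luke's 165/346 = 47.7% → St. Luke's
Overall: Memorial 1756/4833 = 36.3%, St. Luke's 1486/3390 = 43.8% → St. Luke's
St. Luke's wins overall and in every case group — no reversal.

Yes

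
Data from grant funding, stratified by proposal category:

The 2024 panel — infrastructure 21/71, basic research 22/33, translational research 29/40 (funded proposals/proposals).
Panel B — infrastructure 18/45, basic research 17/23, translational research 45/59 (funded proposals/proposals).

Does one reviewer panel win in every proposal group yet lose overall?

No

Infrastructure: the 2024 panel 21/71 = 29.6%, Panel B 18/45 = 40.0% → Panel B
Basic research: the 2024 panel 22/33 = 66.7%, Panel B 17/23 = 73.9% → Panel B
Translational research: the 2024 panel 29/40 = 72.5%, Panel B 45/59 = 76.3% → Panel B
Overall: the 2024 panel 72/144 = 50.0%, Panel B 80/127 = 63.0% → Panel B
Panel B wins overall and in every proposal group — no reversal.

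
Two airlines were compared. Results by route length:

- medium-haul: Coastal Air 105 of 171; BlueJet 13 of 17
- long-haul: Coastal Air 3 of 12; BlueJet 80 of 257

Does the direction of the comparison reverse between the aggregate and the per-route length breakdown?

Yes

Medium-haul: Coastal Air 105/171 = 61.4%, BlueJet 13/17 = 76.5% → BlueJet
Long-haul: Coastal Air 3/12 = 25.0%, BlueJet 80/257 = 31.1% → BlueJet
Overall: Coastal Air 108/183 = 59.0%, BlueJet 93/274 = 33.9% → Coastal Air
BlueJet wins each route group but Coastal Air wins overall — the comparison reverses. BlueJet's flights skew toward long-haul, which has a lower base rate.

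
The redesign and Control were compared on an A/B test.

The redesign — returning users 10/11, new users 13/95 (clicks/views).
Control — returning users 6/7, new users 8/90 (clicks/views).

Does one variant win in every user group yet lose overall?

No

Returning users: the redesign 10/11 = 90.9%, Control 6/7 = 85.7% → the redesign
New users: the redesign 13/95 = 13.7%, Control 8/90 = 8.9% → the redesign
Overall: the redesign 23/106 = 21.7%, Control 14/97 = 14.4% → the redesign
The redesign wins overall and in every user group — no reversal.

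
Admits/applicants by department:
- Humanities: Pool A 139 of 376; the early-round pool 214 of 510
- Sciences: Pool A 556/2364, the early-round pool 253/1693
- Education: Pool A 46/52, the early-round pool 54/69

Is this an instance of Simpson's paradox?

Humanities: Pool A 139/376 = 37.0%, the early-round pool 214/510 = 42.0% → the early-round pool
Sciences: Pool A 556/2364 = 23.5%, the early-round pool 253/1693 = 14.9% → Pool A
Education: Pool A 46/52 = 88.5%, the early-round pool 54/69 = 78.3% → Pool A
Overall: Pool A 741/2792 = 26.5%, the early-round pool 521/2272 = 22.9% → Pool A
Neither sweeps: Pool A wins 2 of 3 groups, the early-round pool wins 1. Pool A wins overall but not every group — no Simpson reversal.

No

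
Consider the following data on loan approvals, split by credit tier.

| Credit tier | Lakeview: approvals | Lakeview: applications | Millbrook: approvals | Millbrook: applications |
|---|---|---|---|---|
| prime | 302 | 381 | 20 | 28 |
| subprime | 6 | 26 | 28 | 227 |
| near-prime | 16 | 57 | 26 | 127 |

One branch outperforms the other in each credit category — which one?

Prime: Lakeview 302/381 = 79.3%, Millbrook 20/28 = 71.4% → Lakeview
Subprime: Lakeview 6/26 = 23.1%, Millbrook 28/227 = 12.3% → Lakeview
Near-prime: Lakeview 16/57 = 28.1%, Millbrook 26/127 = 20.5% → Lakeview
Lakeview has the higher rate in all 3 groups.

Lakeview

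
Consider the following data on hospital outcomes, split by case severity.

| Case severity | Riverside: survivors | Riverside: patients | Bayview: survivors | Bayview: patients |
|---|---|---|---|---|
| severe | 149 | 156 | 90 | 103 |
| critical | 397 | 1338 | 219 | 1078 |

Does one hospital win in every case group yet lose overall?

Severe: Riverside 149/156 = 95.5%, Bayview 90/103 = 87.4% → Riverside
Critical: Riverside 397/1338 = 29.7%, Bayview 219/1078 = 20.3% → Riverside
Overall: Riverside 546/1494 = 36.5%, Bayview 309/1181 = 26.2% → Riverside
Riverside wins overall and in every case group — no reversal.

No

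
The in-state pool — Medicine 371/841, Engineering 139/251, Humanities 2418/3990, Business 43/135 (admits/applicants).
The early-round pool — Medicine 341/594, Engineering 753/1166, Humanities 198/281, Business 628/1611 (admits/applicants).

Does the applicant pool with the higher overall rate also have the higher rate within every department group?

No

Medicine: the in-state pool 371/841 = 44.1%, the early-round pool 341/594 = 57.4% → the early-round pool
Engineering: the in-state pool 139/251 = 55.4%, the early-round pool 753/1166 = 64.6% → the early-round pool
Humanities: the in-state pool 2418/3990 = 60.6%, the early-round pool 198/281 = 70.5% → the early-round pool
Business: the in-state pool 43/135 = 31.9%, the early-round pool 628/1611 = 39.0% → the early-round pool
Overall: the in-state pool 2971/5217 = 56.9%, the early-round pool 1920/3652 = 52.6% → the in-state pool
The early-round pool wins each department group but the in-state pool wins overall — the comparison reverses. The early-round pool's applicants skew toward Business, which has a lower base rate.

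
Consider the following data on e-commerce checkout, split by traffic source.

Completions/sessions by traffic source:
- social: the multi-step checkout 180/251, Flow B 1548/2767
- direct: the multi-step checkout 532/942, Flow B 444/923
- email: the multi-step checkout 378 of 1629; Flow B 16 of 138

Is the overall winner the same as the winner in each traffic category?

Social: the multi-step checkout 180/251 = 71.7%, Flow B 1548/2767 = 55.9% → the multi-step checkout
Direct: the multi-step checkout 532/942 = 56.5%, Flow B 444/923 = 48.1% → the multi-step checkout
Email: the multi-step checkout 378/1629 = 23.2%, Flow B 16/138 = 11.6% → the multi-step checkout
Overall: the multi-step checkout 1090/2822 = 38.6%, Flow B 2008/3828 = 52.5% → Flow B
The multi-step checkout wins each traffic group but Flow B wins overall — the comparison reverses. The multi-step checkout's sessions skew toward email, which has a lower base rate.

No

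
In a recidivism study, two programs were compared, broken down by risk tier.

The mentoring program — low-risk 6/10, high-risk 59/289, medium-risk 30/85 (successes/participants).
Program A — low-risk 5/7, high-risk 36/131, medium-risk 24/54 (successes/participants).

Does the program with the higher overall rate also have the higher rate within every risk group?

Low-risk: the mentoring program 6/10 = 60.0%, Program A 5/7 = 71.4% → Program A
High-risk: the mentoring program 59/289 = 20.4%, Program A 36/131 = 27.5% → Program A
Medium-risk: the mentoring program 30/85 = 35.3%, Program A 24/54 = 44.4% → Program A
Overall: the mentoring program 95/384 = 24.7%, Program A 65/192 = 33.9% → Program A
Program A wins overall and in every risk group — no reversal.

Yes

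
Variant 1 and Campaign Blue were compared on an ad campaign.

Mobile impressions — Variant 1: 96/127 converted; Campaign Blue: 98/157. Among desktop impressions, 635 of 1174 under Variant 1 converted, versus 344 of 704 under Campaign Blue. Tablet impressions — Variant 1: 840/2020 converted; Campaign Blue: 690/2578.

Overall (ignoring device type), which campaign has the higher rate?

Mobile: Variant 1 96/127 = 75.6%, Campaign Blue 98/157 = 62.4% → Variant 1
Desktop: Variant 1 635/1174 = 54.1%, Campaign Blue 344/704 = 48.9% → Variant 1
Tablet: Variant 1 840/2020 = 41.6%, Campaign Blue 690/2578 = 26.8% → Variant 1
Overall: Variant 1 1571/3321 = 47.3%, Campaign Blue 1132/3439 = 32.9% → Variant 1

Variant 1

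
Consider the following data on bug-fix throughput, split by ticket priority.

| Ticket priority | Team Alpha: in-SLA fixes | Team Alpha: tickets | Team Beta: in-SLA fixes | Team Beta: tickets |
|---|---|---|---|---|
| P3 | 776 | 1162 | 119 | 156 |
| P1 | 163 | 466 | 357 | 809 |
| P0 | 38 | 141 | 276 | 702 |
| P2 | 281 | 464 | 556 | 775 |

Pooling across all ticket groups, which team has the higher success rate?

Team Alpha

P3: Team Alpha 776/1162 = 66.8%, Team Beta 119/156 = 76.3% → Team Beta
P1: Team Alpha 163/466 = 35.0%, Team Beta 357/809 = 44.1% → Team Beta
P0: Team Alpha 38/141 = 27.0%, Team Beta 276/702 = 39.3% → Team Beta
P2: Team Alpha 281/464 = 60.6%, Team Beta 556/775 = 71.7% → Team Beta
Overall: Team Alpha 1258/2233 = 56.3%, Team Beta 1308/2442 = 53.6% → Team Alpha
(Team Beta wins every ticket group but Team Alpha wins overall — Team Beta's tickets skew toward the low-rate P0 group.)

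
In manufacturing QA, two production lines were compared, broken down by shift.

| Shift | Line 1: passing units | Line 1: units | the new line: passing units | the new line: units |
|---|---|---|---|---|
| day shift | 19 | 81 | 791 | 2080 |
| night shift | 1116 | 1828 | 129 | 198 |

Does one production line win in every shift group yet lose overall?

Day shift: Line 1 19/81 = 23.5%, the new line 791/2080 = 38.0% → the new line
Night shift: Line 1 1116/1828 = 61.1%, the new line 129/198 = 65.2% → the new line
Overall: Line 1 1135/1909 = 59.5%, the new line 920/2278 = 40.4% → Line 1
The new line wins each shift group but Line 1 wins overall — the comparison reverses. The new line's units skew toward day shift, which has a lower base rate.

Yes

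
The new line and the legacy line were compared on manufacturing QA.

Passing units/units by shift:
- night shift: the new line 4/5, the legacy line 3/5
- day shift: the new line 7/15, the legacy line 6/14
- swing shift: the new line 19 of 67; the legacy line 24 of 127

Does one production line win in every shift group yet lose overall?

Night shift: the new line 4/5 = 80.0%, the legacy line 3/5 = 60.0% → the new line
Day shift: the new line 7/15 = 46.7%, the legacy line 6/14 = 42.9% → the new line
Swing shift: the new line 19/67 = 28.4%, the legacy line 24/127 = 18.9% → the new line
Overall: the new line 30/87 = 34.5%, the legacy line 33/146 = 22.6% → the new line
The new line wins overall and in every shift group — no reversal.

No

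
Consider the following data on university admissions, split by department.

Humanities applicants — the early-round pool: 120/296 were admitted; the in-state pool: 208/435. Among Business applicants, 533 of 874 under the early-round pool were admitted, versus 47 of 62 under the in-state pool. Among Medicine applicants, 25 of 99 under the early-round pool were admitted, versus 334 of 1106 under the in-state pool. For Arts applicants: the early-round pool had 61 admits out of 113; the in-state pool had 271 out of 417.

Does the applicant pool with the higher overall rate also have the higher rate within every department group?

Humanities: the early-round pool 120/296 = 40.5%, the in-state pool 208/435 = 47.8% → the in-state pool
Business: the early-round pool 533/874 = 61.0%, the in-state pool 47/62 = 75.8% → the in-state pool
Medicine: the early-round pool 25/99 = 25.3%, the in-state pool 334/1106 = 30.2% → the in-state pool
Arts: the early-round pool 61/113 = 54.0%, the in-state pool 271/417 = 65.0% → the in-state pool
Overall: the early-round pool 739/1382 = 53.5%, the in-state pool 860/2020 = 42.6% → the early-round pool
The in-state pool wins each department group but the early-round pool wins overall — the comparison reverses. The in-state pool's applicants skew toward Medicine, which has a lower base rate.

No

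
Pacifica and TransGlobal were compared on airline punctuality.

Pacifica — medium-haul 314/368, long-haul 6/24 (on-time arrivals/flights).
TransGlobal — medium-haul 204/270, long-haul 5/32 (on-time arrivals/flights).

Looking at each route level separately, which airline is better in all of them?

Medium-haul: Pacifica 314/368 = 85.3%, TransGlobal 204/270 = 75.6% → Pacifica
Long-haul: Pacifica 6/24 = 25.0%, TransGlobal 5/32 = 15.6% → Pacifica
Pacifica has the higher rate in both groups.

Pacifica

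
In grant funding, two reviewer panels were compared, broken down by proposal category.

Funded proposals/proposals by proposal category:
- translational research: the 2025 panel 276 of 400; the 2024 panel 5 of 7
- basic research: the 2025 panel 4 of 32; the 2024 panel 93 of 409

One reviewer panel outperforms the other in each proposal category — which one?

Translational research: the 2025 panel 276/400 = 69.0%, the 2024 panel 5/7 = 71.4% → the 2024 panel
Basic research: the 2025 panel 4/32 = 12.5%, the 2024 panel 93/409 = 22.7% → the 2024 panel
The 2024 panel has the higher rate in both groups.

the 2024 panel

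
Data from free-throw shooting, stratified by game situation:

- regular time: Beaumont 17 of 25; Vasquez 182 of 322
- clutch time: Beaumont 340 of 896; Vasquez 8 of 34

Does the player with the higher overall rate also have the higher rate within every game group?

No

Regular time: Beaumont 17/25 = 68.0%, Vasquez 182/322 = 56.5% → Beaumont
Clutch time: Beaumont 340/896 = 37.9%, Vasquez 8/34 = 23.5% → Beaumont
Overall: Beaumont 357/921 = 38.8%, Vasquez 190/356 = 53.4% → Vasquez
Beaumont wins each game group but Vasquez wins overall — the comparison reverses. Beaumont's attempts skew toward clutch time, which has a lower base rate.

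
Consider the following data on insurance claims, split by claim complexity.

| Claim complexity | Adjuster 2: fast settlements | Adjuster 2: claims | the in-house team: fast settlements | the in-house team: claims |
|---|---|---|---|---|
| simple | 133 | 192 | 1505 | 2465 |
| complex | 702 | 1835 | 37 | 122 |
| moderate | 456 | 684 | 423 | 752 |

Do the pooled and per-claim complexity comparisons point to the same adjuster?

Simple: Adjuster 2 133/192 = 69.3%, the in-house team 1505/2465 = 61.1% → Adjuster 2
Complex: Adjuster 2 702/1835 = 38.3%, the in-house team 37/122 = 30.3% → Adjuster 2
Moderate: Adjuster 2 456/684 = 66.7%, the in-house team 423/752 = 56.2% → Adjuster 2
Overall: Adjuster 2 1291/2711 = 47.6%, the in-house team 1965/3339 = 58.8% → the in-house team
Adjuster 2 wins each claim group but the in-house team wins overall — the comparison reverses. Adjuster 2's claims skew toward complex, which has a lower base rate.

No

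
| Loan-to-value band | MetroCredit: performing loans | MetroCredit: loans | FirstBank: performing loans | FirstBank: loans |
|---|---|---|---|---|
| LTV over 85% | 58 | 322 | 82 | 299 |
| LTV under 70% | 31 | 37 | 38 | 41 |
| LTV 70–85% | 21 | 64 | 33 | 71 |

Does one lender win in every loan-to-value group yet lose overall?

LTV over 85%: MetroCredit 58/322 = 18.0%, FirstBank 82/299 = 27.4% → FirstBank
LTV under 70%: MetroCredit 31/37 = 83.8%, FirstBank 38/41 = 92.7% → FirstBank
LTV 70–85%: MetroCredit 21/64 = 32.8%, FirstBank 33/71 = 46.5% → FirstBank
Overall: MetroCredit 110/423 = 26.0%, FirstBank 153/411 = 37.2% → FirstBank
FirstBank wins overall and in every loan-to-value group — no reversal.

No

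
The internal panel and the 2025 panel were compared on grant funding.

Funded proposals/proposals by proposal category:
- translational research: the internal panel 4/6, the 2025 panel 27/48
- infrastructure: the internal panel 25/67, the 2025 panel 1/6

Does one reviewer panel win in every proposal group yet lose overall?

Yes

Translational research: the internal panel 4/6 = 66.7%, the 2025 panel 27/48 = 56.2% → the internal panel
Infrastructure: the internal panel 25/67 = 37.3%, the 2025 panel 1/6 = 16.7% → the internal panel
Overall: the internal panel 29/73 = 39.7%, the 2025 panel 28/54 = 51.9% → the 2025 panel
The internal panel wins each proposal group but the 2025 panel wins overall — the comparison reverses. The internal panel's proposals skew toward infrastructure, which has a lower base rate.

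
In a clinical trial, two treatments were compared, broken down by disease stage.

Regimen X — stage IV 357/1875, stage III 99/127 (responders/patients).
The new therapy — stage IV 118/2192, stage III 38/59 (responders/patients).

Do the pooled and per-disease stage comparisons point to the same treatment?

Yes

Stage IV: Regimen X 357/1875 = 19.0%, the new therapy 118/2192 = 5.4% → Regimen X
Stage III: Regimen X 99/127 = 78.0%, the new therapy 38/59 = 64.4% → Regimen X
Overall: Regimen X 456/2002 = 22.8%, the new therapy 156/2251 = 6.9% → Regimen X
Regimen X wins overall and in every disease group — no reversal.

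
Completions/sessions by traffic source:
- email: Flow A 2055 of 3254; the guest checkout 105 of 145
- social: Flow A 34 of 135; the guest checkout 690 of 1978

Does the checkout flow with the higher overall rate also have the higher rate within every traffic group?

No

Email: Flow A 2055/3254 = 63.2%, the guest checkout 105/145 = 72.4% → the guest checkout
Social: Flow A 34/135 = 25.2%, the guest checkout 690/1978 = 34.9% → the guest checkout
Overall: Flow A 2089/3389 = 61.6%, the guest checkout 795/2123 = 37.4% → Flow A
The guest checkout wins each traffic group but Flow A wins overall — the comparison reverses. The guest checkout's sessions skew toward social, which has a lower base rate.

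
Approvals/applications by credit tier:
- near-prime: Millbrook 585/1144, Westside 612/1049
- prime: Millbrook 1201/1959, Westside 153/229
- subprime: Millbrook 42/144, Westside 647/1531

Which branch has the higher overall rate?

Near-prime: Millbrook 585/1144 = 51.1%, Westside 612/1049 = 58.3% → Westside
Prime: Millbrook 1201/1959 = 61.3%, Westside 153/229 = 66.8% → Westside
Subprime: Millbrook 42/144 = 29.2%, Westside 647/1531 = 42.3% → Westside
Overall: Millbrook 1828/3247 = 56.3%, Westside 1412/2809 = 50.3% → Millbrook
(Westside wins every credit group but Millbrook wins overall — Westside's applications skew toward the low-rate subprime group.)

Millbrook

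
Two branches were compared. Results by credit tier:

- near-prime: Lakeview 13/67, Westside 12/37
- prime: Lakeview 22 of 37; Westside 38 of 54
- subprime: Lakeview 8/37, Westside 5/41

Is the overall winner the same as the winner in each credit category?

Near-prime: Lakeview 13/67 = 19.4%, Westside 12/37 = 32.4% → Westside
Prime: Lakeview 22/37 = 59.5%, Westside 38/54 = 70.4% → Westside
Subprime: Lakeview 8/37 = 21.6%, Westside 5/41 = 12.2% → Lakeview
Overall: Lakeview 43/141 = 30.5%, Westside 55/132 = 41.7% → Westside
Neither sweeps: Lakeview wins 1 of 3 groups, Westside wins 2. Westside wins overall but not every group — no Simpson reversal.

No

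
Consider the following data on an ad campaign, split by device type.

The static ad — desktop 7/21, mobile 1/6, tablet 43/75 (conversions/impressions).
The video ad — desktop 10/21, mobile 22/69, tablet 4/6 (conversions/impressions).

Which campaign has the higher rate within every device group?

Desktop: the static ad 7/21 = 33.3%, the video ad 10/21 = 47.6% → the video ad
Mobile: the static ad 1/6 = 16.7%, the video ad 22/69 = 31.9% → the video ad
Tablet: the static ad 43/75 = 57.3%, the video ad 4/6 = 66.7% → the video ad
The video ad has the higher rate in all 3 groups.

the video ad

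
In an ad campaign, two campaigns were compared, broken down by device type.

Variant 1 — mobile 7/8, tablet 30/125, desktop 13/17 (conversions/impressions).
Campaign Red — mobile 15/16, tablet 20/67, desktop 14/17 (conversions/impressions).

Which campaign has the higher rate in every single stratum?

Campaign Red

Mobile: Variant 1 7/8 = 87.5%, Campaign Red 15/16 = 93.8% → Campaign Red
Tablet: Variant 1 30/125 = 24.0%, Campaign Red 20/67 = 29.9% → Campaign Red
Desktop: Variant 1 13/17 = 76.5%, Campaign Red 14/17 = 82.4% → Campaign Red
Campaign Red has the higher rate in all 3 groups.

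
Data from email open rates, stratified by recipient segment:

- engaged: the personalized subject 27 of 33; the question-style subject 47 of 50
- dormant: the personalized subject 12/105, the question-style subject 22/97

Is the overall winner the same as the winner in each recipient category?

Engaged: the personalized subject 27/33 = 81.8%, the question-style subject 47/50 = 94.0% → the question-style subject
Dormant: the personalized subject 12/105 = 11.4%, the question-style subject 22/97 = 22.7% → the question-style subject
Overall: the personalized subject 39/138 = 28.3%, the question-style subject 69/147 = 46.9% → the question-style subject
The question-style subject wins overall and in every recipient group — no reversal.

Yes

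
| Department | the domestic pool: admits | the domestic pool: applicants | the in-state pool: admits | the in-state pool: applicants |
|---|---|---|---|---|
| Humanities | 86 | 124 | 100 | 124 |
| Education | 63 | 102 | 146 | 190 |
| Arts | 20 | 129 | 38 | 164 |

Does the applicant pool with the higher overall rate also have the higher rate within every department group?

Yes

Humanities: the domestic pool 86/124 = 69.4%, the in-state pool 100/124 = 80.6% → the in-state pool
Education: the domestic pool 63/102 = 61.8%, the in-state pool 146/190 = 76.8% → the in-state pool
Arts: the domestic pool 20/129 = 15.5%, the in-state pool 38/164 = 23.2% → the in-state pool
Overall: the domestic pool 169/355 = 47.6%, the in-state pool 284/478 = 59.4% → the in-state pool
The in-state pool wins overall and in every department group — no reversal.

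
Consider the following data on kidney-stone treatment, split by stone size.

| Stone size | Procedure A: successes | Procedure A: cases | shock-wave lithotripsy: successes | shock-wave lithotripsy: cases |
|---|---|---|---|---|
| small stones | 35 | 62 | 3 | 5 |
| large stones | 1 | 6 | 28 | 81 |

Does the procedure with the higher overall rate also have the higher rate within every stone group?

No

Small stones: Procedure A 35/62 = 56.5%, shock-wave lithotripsy 3/5 = 60.0% → shock-wave lithotripsy
Large stones: Procedure A 1/6 = 16.7%, shock-wave lithotripsy 28/81 = 34.6% → shock-wave lithotripsy
Overall: Procedure A 36/68 = 52.9%, shock-wave lithotripsy 31/86 = 36.0% → Procedure A
Shock-wave lithotripsy wins each stone group but Procedure A wins overall — the comparison reverses. Shock-wave lithotripsy's cases skew toward large stones, which has a lower base rate.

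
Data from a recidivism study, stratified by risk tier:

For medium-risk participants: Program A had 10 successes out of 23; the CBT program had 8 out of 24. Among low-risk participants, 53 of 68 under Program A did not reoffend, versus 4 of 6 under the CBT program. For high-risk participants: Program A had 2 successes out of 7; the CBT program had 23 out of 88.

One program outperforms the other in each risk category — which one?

Medium-risk: Program A 10/23 = 43.5%, the CBT program 8/24 = 33.3% → Program A
Low-risk: Program A 53/68 = 77.9%, the CBT program 4/6 = 66.7% → Program A
High-risk: Program A 2/7 = 28.6%, the CBT program 23/88 = 26.1% → Program A
Program A has the higher rate in all 3 groups.

Program A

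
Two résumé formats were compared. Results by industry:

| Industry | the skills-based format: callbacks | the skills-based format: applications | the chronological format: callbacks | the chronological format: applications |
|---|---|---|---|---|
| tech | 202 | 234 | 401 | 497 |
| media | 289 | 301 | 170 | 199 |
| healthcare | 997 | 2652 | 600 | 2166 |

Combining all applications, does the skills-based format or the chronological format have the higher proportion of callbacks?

Tech: the skills-based format 202/234 = 86.3%, the chronological format 401/497 = 80.7% → the skills-based format
Media: the skills-based format 289/301 = 96.0%, the chronological format 170/199 = 85.4% → the skills-based format
Healthcare: the skills-based format 997/2652 = 37.6%, the chronological format 600/2166 = 27.7% → the skills-based format
Overall: the skills-based format 1488/3187 = 46.7%, the chronological format 1171/2862 = 40.9% → the skills-based format

the skills-based format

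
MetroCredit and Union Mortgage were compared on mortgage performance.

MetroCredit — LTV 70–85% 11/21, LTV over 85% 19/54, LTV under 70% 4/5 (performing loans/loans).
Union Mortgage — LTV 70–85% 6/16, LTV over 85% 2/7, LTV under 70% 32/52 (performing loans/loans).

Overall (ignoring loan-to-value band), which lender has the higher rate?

LTV 70–85%: MetroCredit 11/21 = 52.4%, Union Mortgage 6/16 = 37.5% → MetroCredit
LTV over 85%: MetroCredit 19/54 = 35.2%, Union Mortgage 2/7 = 28.6% → MetroCredit
LTV under 70%: MetroCredit 4/5 = 80.0%, Union Mortgage 32/52 = 61.5% → MetroCredit
Overall: MetroCredit 34/80 = 42.5%, Union Mortgage 40/75 = 53.3% → Union Mortgage
(MetroCredit wins every loan-to-value group but Union Mortgage wins overall — MetroCredit's loans skew toward the low-rate LTV over 85% group.)

Union Mortgage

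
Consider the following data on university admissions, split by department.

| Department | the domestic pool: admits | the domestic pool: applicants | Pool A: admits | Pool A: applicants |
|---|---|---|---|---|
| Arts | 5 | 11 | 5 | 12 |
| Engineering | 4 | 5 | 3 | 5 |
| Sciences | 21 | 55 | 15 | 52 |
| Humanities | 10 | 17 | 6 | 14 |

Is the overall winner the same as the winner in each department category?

Yes

Arts: the domestic pool 5/11 = 45.5%, Pool A 5/12 = 41.7% → the domestic pool
Engineering: the domestic pool 4/5 = 80.0%, Pool A 3/5 = 60.0% → the domestic pool
Sciences: the domestic pool 21/55 = 38.2%, Pool A 15/52 = 28.8% → the domestic pool
Humanities: the domestic pool 10/17 = 58.8%, Pool A 6/14 = 42.9% → the domestic pool
Overall: the domestic pool 40/88 = 45.5%, Pool A 29/83 = 34.9% → the domestic pool
The domestic pool wins overall and in every department group — no reversal.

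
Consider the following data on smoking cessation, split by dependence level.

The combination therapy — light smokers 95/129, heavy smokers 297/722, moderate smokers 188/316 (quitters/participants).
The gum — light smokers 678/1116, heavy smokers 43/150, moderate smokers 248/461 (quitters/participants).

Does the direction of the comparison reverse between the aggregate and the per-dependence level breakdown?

Yes

Light smokers: the combination therapy 95/129 = 73.6%, the gum 678/1116 = 60.8% → the combination therapy
Heavy smokers: the combination therapy 297/722 = 41.1%, the gum 43/150 = 28.7% → the combination therapy
Moderate smokers: the combination therapy 188/316 = 59.5%, the gum 248/461 = 53.8% → the combination therapy
Overall: the combination therapy 580/1167 = 49.7%, the gum 969/1727 = 56.1% → the gum
The combination therapy wins each dependence group but the gum wins overall — the comparison reverses. The combination therapy's participants skew toward heavy smokers, which has a lower base rate.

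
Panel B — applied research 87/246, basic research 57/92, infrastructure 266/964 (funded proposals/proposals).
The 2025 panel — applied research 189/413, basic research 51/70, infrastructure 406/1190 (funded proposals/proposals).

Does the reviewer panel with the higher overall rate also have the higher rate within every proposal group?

Yes

Applied research: Panel B 87/246 = 35.4%, the 2025 panel 189/413 = 45.8% → the 2025 panel
Basic research: Panel B 57/92 = 62.0%, the 2025 panel 51/70 = 72.9% → the 2025 panel
Infrastructure: Panel B 266/964 = 27.6%, the 2025 panel 406/1190 = 34.1% → the 2025 panel
Overall: Panel B 410/1302 = 31.5%, the 2025 panel 646/1673 = 38.6% → the 2025 panel
The 2025 panel wins overall and in every proposal group — no reversal.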